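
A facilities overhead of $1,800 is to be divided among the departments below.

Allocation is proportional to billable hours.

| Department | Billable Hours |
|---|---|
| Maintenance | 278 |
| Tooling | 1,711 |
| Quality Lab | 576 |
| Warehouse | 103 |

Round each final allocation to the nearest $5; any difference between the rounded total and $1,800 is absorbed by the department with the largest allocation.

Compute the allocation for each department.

Maintenance: $190 | Tooling: $1,150 | Quality Lab: $390 | Warehouse: $70

Total billable hours = 2,668.
Pro-rata amounts: Maintenance 278/2,668 × $1,800 = 187.56; Tooling 1,711/2,668 × $1,800 = 1,154.35; Quality Lab 576/2,668 × $1,800 = 388.61; Warehouse 103/2,668 × $1,800 = 69.49.
Rounded to nearest $5: Maintenance $190; Tooling $1,155; Quality Lab $390; Warehouse $70. Sum = $1,805.
Difference $1,800 − $1,805 = −$5 applied to largest allocation (Tooling): Tooling becomes $1,150.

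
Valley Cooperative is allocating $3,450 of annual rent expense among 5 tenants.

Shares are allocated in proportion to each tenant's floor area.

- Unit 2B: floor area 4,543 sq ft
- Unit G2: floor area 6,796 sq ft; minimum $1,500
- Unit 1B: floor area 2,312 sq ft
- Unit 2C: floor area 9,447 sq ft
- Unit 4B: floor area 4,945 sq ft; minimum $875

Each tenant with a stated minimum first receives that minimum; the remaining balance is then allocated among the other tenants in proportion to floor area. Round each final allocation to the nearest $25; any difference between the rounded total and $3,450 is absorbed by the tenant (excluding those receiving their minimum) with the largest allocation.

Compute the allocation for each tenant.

Guaranteed amounts: Unit G2 $1,500; Unit 4B $875. Residual $1,075.
Residual split over remaining floor area 16,302: Unit 2B 299.58 → $300; Unit 1B 152.46 → $150; Unit 2C 622.96 → $625.

Unit 2B: $300 | Unit G2: $1,500 | Unit 1B: $150 | Unit 2C: $625 | Unit 4B: $875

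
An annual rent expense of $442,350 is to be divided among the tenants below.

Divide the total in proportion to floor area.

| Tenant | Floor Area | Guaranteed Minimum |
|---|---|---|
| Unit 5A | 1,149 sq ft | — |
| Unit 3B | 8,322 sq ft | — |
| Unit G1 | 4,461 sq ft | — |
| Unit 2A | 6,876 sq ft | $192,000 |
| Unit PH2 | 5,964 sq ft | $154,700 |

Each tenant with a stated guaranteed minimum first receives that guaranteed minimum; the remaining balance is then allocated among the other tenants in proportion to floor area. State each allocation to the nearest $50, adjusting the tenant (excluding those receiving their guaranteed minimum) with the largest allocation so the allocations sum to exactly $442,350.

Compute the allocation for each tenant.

Unit 5A: $7,900; Unit 3B: $57,100; Unit G1: $30,650; Unit 2A: $192,000; Unit PH2: $154,700

Guaranteed amounts: Unit 2A $192,000; Unit PH2 $154,700. Balance $95,650.
Balance split over remaining floor area 13,932: Unit 5A 7,888.45 → $7,900; Unit 3B 57,134.60 → $57,150; Unit G1 30,626.95 → $30,650.
Rounding difference −$50 applied to Unit 3B → $57,100.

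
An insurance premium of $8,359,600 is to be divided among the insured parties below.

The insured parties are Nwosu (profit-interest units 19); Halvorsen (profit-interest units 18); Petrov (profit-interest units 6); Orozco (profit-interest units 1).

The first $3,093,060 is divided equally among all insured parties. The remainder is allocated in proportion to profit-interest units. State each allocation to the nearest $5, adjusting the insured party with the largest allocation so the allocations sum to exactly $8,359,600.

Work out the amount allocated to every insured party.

Nwosu: $3,047,450 | Halvorsen: $2,927,760 | Petrov: $1,491,430 | Orozco: $892,960

First tranche $3,093,060 split equally: $773,265 each.
Remainder $5,266,540 by profit-interest units (total 44): Nwosu 2,274,187.73 → $2,274,190; Halvorsen 2,154,493.64 → $2,154,495; Petrov 718,164.55 → $718,165; Orozco 119,694.09 → $119,695.
Rounding difference −$5 on remainder applied to Nwosu.
Totals: Nwosu $773,265 + $2,274,185 = $3,047,450; Halvorsen $773,265 + $2,154,495 = $2,927,760; Petrov $773,265 + $718,165 = $1,491,430; Orozco $773,265 + $119,695 = $892,960.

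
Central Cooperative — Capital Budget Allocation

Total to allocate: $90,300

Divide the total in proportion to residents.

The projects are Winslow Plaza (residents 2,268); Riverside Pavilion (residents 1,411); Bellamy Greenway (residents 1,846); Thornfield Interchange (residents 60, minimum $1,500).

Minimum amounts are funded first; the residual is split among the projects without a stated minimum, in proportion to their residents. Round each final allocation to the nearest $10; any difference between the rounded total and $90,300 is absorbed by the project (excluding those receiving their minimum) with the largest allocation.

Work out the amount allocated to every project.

Fund the minimums — Thornfield Interchange $1,500. Residual $88,800.
Residual split over remaining residents 5,525: Winslow Plaza 36,452.20 → $36,450; Riverside Pavilion 22,678.15 → $22,680; Bellamy Greenway 29,669.65 → $29,670.

Winslow Plaza: $36,450 · Riverside Pavilion: $22,680 · Bellamy Greenway: $29,670 · Thornfield Interchange: $1,500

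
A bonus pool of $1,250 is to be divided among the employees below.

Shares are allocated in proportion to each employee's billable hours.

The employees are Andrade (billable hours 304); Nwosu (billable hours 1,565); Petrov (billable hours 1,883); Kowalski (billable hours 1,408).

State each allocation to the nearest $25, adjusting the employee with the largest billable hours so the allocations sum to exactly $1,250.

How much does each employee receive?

Andrade: $75 | Nwosu: $375 | Petrov: $450 | Kowalski: $350

Sum of billable hours: 304 + 1,565 + 1,883 + 1,408 = 5,160.
Unrounded shares: Andrade 73.64; Nwosu 379.12; Petrov 456.15; Kowalski 341.09.
At nearest $25: Andrade $75; Nwosu $375; Petrov $450; Kowalski $350. Sum = $1,250.
Rounded total matches; no reconciliation needed.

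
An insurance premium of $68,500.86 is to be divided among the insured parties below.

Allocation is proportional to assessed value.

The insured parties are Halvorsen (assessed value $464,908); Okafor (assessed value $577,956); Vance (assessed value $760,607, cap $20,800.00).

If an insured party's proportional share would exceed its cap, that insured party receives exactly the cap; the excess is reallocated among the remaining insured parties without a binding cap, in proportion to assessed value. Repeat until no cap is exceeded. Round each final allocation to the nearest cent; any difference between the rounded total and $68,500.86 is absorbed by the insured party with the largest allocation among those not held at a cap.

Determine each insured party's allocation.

Combined assessed value = 1,803,471.
Pro-rata shares before constraints: Halvorsen 17,658.5029; Okafor 21,952.3813; Vance 28,889.9758.
Capped: Vance ($20,800.00); balance $47,700.86 reallocated over remaining assessed value 1,042,864.
Redistributed shares: Halvorsen 21,265.0081 → $21,265.01; Okafor 26,435.8519 → $26,435.85.

Halvorsen: $21,265.01 · Okafor: $26,435.85 · Vance: $20,800.00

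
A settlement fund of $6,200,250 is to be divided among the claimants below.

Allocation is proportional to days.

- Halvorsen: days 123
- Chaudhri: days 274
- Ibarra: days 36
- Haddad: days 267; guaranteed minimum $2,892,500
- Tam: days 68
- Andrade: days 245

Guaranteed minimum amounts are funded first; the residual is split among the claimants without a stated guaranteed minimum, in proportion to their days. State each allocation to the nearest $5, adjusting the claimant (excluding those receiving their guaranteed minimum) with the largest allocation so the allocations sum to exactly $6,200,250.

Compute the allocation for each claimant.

Halvorsen: $545,380 · Chaudhri: $1,214,910 · Ibarra: $159,625 · Haddad: $2,892,500 · Tam: $301,510 · Andrade: $1,086,325

Minimums first: Haddad $2,892,500. Remaining pool $3,307,750.
Remaining pool split over remaining days 746: Halvorsen 545,379.69 → $545,380; Chaudhri 1,214,910.86 → $1,214,910; Ibarra 159,623.32 → $159,625; Tam 301,510.72 → $301,510; Andrade 1,086,325.40 → $1,086,325.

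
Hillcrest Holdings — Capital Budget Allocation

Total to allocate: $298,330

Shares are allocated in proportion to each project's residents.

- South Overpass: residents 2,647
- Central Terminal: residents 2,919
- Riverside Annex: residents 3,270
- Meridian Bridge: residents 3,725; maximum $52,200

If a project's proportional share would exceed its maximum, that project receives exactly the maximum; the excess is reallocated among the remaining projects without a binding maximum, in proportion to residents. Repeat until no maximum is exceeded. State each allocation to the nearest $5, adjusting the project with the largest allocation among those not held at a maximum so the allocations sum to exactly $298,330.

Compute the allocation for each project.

Sum of residents: 12,561.
Unconstrained shares: South Overpass 62,867.57; Central Terminal 69,327.70; Riverside Annex 77,664.13; Meridian Bridge 88,470.60.
Held at cap: Meridian Bridge ($52,200); residual $246,130 reallocated over remaining residents 8,836.
Remaining shares: South Overpass 73,733.15 → $73,735; Central Terminal 81,309.81 → $81,310; Riverside Annex 91,087.04 → $91,085.

South Overpass: $73,735; Central Terminal: $81,310; Riverside Annex: $91,085; Meridian Bridge: $52,200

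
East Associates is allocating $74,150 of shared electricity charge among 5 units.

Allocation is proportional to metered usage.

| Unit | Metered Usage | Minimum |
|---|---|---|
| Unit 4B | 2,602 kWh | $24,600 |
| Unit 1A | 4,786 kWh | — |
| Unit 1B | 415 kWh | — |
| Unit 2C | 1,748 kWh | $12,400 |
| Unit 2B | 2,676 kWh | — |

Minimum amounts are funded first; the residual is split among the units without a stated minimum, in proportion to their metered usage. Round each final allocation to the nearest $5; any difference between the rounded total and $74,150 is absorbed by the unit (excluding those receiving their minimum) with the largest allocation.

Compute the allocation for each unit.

Minimums first: Unit 4B $24,600; Unit 2C $12,400. Balance $37,150.
Balance split over remaining metered usage 7,877: Unit 1A 22,572.03 → $22,570; Unit 1B 1,957.25 → $1,955; Unit 2B 12,620.72 → $12,620.
Rounding difference +$5 applied to Unit 1A → $22,575.

Unit 4B: $24,600 | Unit 1A: $22,575 | Unit 1B: $1,955 | Unit 2C: $12,400 | Unit 2B: $12,620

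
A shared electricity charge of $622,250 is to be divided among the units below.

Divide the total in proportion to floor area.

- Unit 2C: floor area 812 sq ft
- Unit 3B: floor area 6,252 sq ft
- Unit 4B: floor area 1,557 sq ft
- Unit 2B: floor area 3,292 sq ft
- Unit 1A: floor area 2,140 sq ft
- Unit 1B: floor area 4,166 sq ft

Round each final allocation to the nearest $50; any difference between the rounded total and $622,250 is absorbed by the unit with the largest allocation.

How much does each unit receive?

Combined floor area = 18,219.
Raw shares: Unit 2C 812/18,219 × $622,250 = 27,732.97; Unit 3B 6,252/18,219 × $622,250 = 213,530.22; Unit 4B 1,557/18,219 × $622,250 = 53,177.63; Unit 2B 3,292/18,219 × $622,250 = 112,434.66; Unit 1A 2,140/18,219 × $622,250 = 73,089.36; Unit 1B 4,166/18,219 × $622,250 = 142,285.17.
After rounding ($50): Unit 2C $27,750; Unit 3B $213,550; Unit 4B $53,200; Unit 2B $112,450; Unit 1A $73,100; Unit 1B $142,300. Sum = $622,350.
Difference $622,250 − $622,350 = −$100 applied to largest allocation (Unit 3B): Unit 3B becomes $213,450.

Unit 2C: $27,750 · Unit 3B: $213,450 · Unit 4B: $53,200 · Unit 2B: $112,450 · Unit 1A: $73,100 · Unit 1B: $142,300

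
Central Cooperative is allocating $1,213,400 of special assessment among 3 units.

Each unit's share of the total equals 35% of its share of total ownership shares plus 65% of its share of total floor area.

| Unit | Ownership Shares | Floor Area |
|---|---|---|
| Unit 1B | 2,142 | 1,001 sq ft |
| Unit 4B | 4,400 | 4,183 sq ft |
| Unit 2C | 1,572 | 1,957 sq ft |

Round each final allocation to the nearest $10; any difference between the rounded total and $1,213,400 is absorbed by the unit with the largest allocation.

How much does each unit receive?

Ownership shares total 8,114; floor area total 7,141.
Blended shares (35% ownership shares + 65% floor area): Unit 1B 0.1835; Unit 4B 0.5705; Unit 2C 0.2459.
Proportional shares: Unit 1B 222,671.70; Unit 4B 692,302.23; Unit 2C 298,426.07.
After rounding ($10): Unit 1B $222,670; Unit 4B $692,300; Unit 2C $298,430. Sum = $1,213,400.
Rounded total matches; no reconciliation needed.

Unit 1B: $222,670; Unit 4B: $692,300; Unit 2C: $298,430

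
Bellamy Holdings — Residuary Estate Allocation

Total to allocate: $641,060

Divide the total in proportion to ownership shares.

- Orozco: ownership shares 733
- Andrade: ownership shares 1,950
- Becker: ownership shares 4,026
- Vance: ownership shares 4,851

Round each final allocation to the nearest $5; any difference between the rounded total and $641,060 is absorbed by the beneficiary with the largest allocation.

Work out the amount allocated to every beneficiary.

Combined ownership shares = 11,560.
Unrounded shares: Orozco 733/11,560 × $641,060 = 40,648.53; Andrade 1,950/11,560 × $641,060 = 108,137.28; Becker 4,026/11,560 × $641,060 = 223,261.90; Vance 4,851/11,560 × $641,060 = 269,012.29.
Rounded to nearest $5: Orozco $40,650; Andrade $108,135; Becker $223,260; Vance $269,010. Sum = $641,055.
Difference $641,060 − $641,055 = +$5 applied to largest allocation (Vance): Vance becomes $269,015.

Orozco: $40,650; Andrade: $108,135; Becker: $223,260; Vance: $269,015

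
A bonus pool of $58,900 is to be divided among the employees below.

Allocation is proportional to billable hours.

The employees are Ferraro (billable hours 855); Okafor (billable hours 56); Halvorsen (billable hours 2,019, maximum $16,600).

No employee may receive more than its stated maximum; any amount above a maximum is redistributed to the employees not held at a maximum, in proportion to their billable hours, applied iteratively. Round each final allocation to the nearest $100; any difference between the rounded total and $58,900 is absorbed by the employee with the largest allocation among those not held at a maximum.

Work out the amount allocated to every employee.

Ferraro: $39,700; Okafor: $2,600; Halvorsen: $16,600

Total billable hours = 2,930.
Unconstrained shares: Ferraro 17,187.54; Okafor 1,125.73; Halvorsen 40,586.72.
Held at cap: Halvorsen ($16,600); remaining pool $42,300 reallocated over remaining billable hours 911.
Remaining shares: Ferraro 39,699.78 → $39,700; Okafor 2,600.22 → $2,600.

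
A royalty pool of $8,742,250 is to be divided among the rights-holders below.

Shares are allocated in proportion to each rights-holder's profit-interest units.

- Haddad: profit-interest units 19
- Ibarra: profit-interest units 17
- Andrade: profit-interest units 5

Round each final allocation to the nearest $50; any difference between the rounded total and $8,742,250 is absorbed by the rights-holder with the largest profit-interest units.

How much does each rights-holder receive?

Total profit-interest units = 19 + 17 + 5 = 41.
Pro-rata amounts: Haddad 4,051,286.59; Ibarra 3,624,835.37; Andrade 1,066,128.05.
At nearest $50: Haddad $4,051,300; Ibarra $3,624,850; Andrade $1,066,150. Sum = $8,742,300.
Difference $8,742,250 − $8,742,300 = −$50 applied to largest profit-interest units (Haddad): Haddad becomes $4,051,250.

Haddad: $4,051,250 | Ibarra: $3,624,850 | Andrade: $1,066,150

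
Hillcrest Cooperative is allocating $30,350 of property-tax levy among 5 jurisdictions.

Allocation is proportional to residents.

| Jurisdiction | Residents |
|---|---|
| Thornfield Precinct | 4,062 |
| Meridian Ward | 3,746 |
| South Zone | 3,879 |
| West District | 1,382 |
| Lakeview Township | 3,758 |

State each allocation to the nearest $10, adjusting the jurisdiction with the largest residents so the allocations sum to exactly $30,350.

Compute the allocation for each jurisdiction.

Thornfield Precinct: $7,320 · Meridian Ward: $6,760 · South Zone: $7,000 · West District: $2,490 · Lakeview Township: $6,780

Total residents = 16,827.
Raw shares: Thornfield Precinct 4,062/16,827 × $30,350 = 7,326.42; Meridian Ward 3,746/16,827 × $30,350 = 6,756.47; South Zone 3,879/16,827 × $30,350 = 6,996.35; West District 1,382/16,827 × $30,350 = 2,492.64; Lakeview Township 3,758/16,827 × $30,350 = 6,778.11.
At nearest $10: Thornfield Precinct $7,330; Meridian Ward $6,760; South Zone $7,000; West District $2,490; Lakeview Township $6,780. Sum = $30,360.
Difference $30,350 − $30,360 = −$10 applied to largest residents (Thornfield Precinct): Thornfield Precinct becomes $7,320.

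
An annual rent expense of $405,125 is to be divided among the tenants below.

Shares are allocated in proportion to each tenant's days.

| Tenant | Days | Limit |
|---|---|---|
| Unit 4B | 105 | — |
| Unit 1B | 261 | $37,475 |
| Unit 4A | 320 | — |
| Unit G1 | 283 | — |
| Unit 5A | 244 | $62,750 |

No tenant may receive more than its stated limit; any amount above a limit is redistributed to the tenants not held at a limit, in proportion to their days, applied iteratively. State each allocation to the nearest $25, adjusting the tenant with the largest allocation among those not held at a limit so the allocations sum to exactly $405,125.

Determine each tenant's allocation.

Total days = 1,213.
Proportional shares (ignoring caps): Unit 4B 35,068.53; Unit 1B 87,170.34; Unit 4A 106,875.52; Unit G1 94,518.03; Unit 5A 81,492.58.
Capped: Unit 1B ($37,475), Unit 5A ($62,750); remaining pool $304,900 reallocated over remaining days 708.
Remaining shares: Unit 4B 45,218.22 → $45,225; Unit 4A 137,807.91 → $137,800; Unit G1 121,873.87 → $121,875.

Unit 4B: $45,225 · Unit 1B: $37,475 · Unit 4A: $137,800 · Unit G1: $121,875 · Unit 5A: $62,750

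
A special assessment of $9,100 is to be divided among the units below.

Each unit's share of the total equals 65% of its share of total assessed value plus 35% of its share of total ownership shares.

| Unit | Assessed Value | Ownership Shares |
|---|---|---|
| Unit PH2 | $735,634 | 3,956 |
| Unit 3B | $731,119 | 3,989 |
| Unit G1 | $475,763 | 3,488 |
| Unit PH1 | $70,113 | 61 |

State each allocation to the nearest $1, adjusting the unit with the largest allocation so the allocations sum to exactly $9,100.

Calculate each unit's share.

Totals — assessed value 2,012,629, ownership shares 11,494.
Combined weights (65% assessed value + 35% ownership shares): Unit PH2 0.3580; Unit 3B 0.3576; Unit G1 0.2599; Unit PH1 0.0245.
Raw shares: Unit PH2 3,258.20; Unit 3B 3,254.07; Unit G1 2,364.77; Unit PH1 222.96.
Rounded to nearest $1: Unit PH2 $3,258; Unit 3B $3,254; Unit G1 $2,365; Unit PH1 $223. Sum = $9,100.
Sum already equals the total — no adjustment.

Unit PH2: $3,258 | Unit 3B: $3,254 | Unit G1: $2,365 | Unit PH1: $223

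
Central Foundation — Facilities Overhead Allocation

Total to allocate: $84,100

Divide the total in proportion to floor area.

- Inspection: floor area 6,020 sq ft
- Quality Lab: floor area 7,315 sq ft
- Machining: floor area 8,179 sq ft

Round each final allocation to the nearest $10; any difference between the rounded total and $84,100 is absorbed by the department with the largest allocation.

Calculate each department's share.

Inspection: $23,530 · Quality Lab: $28,590 · Machining: $31,980

Floor area total: 21,514.
Proportional shares: Inspection 6,020/21,514 × $84,100 = 23,532.68; Quality Lab 7,315/21,514 × $84,100 = 28,594.94; Machining 8,179/21,514 × $84,100 = 31,972.39.
At nearest $10: Inspection $23,530; Quality Lab $28,590; Machining $31,970. Sum = $84,090.
Difference $84,100 − $84,090 = +$10 applied to largest allocation (Machining): Machining becomes $31,980.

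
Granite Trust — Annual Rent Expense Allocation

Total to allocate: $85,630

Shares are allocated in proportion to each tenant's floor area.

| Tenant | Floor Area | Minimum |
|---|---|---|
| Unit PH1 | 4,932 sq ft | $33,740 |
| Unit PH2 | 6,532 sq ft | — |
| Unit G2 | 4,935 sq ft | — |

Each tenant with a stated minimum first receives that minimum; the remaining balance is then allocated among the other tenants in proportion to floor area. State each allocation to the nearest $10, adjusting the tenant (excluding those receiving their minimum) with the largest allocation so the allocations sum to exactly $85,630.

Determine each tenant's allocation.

Guaranteed amounts: Unit PH1 $33,740. Balance $51,890.
Balance split over remaining floor area 11,467: Unit PH2 29,558.34 → $29,560; Unit G2 22,331.66 → $22,330.

Unit PH1: $33,740; Unit PH2: $29,560; Unit G2: $22,330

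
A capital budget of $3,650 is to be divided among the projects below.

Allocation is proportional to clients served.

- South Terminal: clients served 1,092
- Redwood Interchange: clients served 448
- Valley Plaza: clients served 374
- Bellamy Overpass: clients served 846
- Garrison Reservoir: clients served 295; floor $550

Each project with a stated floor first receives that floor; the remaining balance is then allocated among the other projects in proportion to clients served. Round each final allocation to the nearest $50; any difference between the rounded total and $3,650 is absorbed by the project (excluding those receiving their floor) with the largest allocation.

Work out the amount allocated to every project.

South Terminal: $1,250 · Redwood Interchange: $500 · Valley Plaza: $400 · Bellamy Overpass: $950 · Garrison Reservoir: $550

Fund the minimums — Garrison Reservoir $550. Balance $3,100.
Balance split over remaining clients served 2,760: South Terminal 1,226.52 → $1,250; Redwood Interchange 503.19 → $500; Valley Plaza 420.07 → $400; Bellamy Overpass 950.22 → $950.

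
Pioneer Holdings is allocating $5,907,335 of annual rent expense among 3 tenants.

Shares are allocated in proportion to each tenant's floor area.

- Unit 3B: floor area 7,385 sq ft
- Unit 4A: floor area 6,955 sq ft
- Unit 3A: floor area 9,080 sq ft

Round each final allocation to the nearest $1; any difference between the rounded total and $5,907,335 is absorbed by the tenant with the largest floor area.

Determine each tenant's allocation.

Unit 3B: $1,862,753 | Unit 4A: $1,754,292 | Unit 3A: $2,290,290

Sum of floor area: 7,385 + 6,955 + 9,080 = 23,420.
Unrounded shares: Unit 3B 1,862,752.73; Unit 4A 1,754,291.84; Unit 3A 2,290,290.43.
After rounding ($1): Unit 3B $1,862,753; Unit 4A $1,754,292; Unit 3A $2,290,290. Sum = $5,907,335.
Rounded total matches; no reconciliation needed.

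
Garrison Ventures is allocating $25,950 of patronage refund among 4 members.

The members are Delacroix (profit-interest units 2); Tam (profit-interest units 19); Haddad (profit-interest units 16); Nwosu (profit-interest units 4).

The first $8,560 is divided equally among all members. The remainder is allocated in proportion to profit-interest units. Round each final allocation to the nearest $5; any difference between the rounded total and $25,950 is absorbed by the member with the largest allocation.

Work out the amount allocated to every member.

Delacroix: $2,990; Tam: $10,200; Haddad: $8,925; Nwosu: $3,835

First tranche $8,560 split equally: $2,140 each.
Remainder $17,390 by profit-interest units (total 41): Delacroix 848.29 → $850; Tam 8,058.78 → $8,060; Haddad 6,786.34 → $6,785; Nwosu 1,696.59 → $1,695.
Totals: Delacroix $2,140 + $850 = $2,990; Tam $2,140 + $8,060 = $10,200; Haddad $2,140 + $6,785 = $8,925; Nwosu $2,140 + $1,695 = $3,835.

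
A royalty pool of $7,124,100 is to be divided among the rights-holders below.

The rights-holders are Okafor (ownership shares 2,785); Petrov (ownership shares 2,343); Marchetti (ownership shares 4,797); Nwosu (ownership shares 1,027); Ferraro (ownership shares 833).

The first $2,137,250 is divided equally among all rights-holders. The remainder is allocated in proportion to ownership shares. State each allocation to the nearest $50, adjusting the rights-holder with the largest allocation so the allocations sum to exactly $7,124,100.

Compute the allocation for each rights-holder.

$2,137,250 shared equally gives $427,450 per rights-holder.
Remainder $4,986,850 by ownership shares (total 11,785): Okafor 1,178,479.19 → $1,178,500; Petrov 991,445.87 → $991,450; Marchetti 2,029,861.64 → $2,029,850; Nwosu 434,577.42 → $434,600; Ferraro 352,485.88 → $352,500.
Rounding difference −$50 on remainder applied to Marchetti.
Totals: Okafor $427,450 + $1,178,500 = $1,605,950; Petrov $427,450 + $991,450 = $1,418,900; Marchetti $427,450 + $2,029,800 = $2,457,250; Nwosu $427,450 + $434,600 = $862,050; Ferraro $427,450 + $352,500 = $779,950.

Okafor: $1,605,950 · Petrov: $1,418,900 · Marchetti: $2,457,250 · Nwosu: $862,050 · Ferraro: $779,950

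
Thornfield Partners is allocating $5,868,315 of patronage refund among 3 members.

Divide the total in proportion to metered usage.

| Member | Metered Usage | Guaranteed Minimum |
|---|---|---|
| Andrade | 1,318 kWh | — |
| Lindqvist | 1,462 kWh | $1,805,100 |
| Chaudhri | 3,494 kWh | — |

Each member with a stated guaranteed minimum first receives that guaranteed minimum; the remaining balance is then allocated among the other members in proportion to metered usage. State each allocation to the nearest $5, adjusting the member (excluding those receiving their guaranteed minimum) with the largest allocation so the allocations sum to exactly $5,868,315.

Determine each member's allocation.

Guaranteed amounts: Lindqvist $1,805,100. Remaining pool $4,063,215.
Remaining pool split over remaining metered usage 4,812: Andrade 1,112,908.85 → $1,112,910; Chaudhri 2,950,306.15 → $2,950,305.

Andrade: $1,112,910; Lindqvist: $1,805,100; Chaudhri: $2,950,305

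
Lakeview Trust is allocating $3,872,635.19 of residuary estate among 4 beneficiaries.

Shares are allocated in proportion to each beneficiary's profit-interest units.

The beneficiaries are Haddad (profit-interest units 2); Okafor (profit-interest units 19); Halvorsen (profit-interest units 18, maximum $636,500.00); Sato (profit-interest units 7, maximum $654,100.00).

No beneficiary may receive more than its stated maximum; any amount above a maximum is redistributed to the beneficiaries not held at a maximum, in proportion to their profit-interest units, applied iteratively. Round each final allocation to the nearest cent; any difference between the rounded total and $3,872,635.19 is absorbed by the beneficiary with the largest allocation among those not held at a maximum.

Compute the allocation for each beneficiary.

Sum of profit-interest units: 46.
Proportional shares (ignoring caps): Haddad 168,375.4430; Okafor 1,599,566.7089; Halvorsen 1,515,378.9874; Sato 589,314.0507.
Cap binds for Halvorsen ($636,500.00); remaining pool $3,236,135.19 reallocated over remaining profit-interest units 28.
Cap binds for Sato ($654,100.00); remaining pool $2,582,035.19 reallocated over remaining profit-interest units 21.
Redistributed shares: Haddad 245,908.1133 → $245,908.11; Okafor 2,336,127.0767 → $2,336,127.08.

Haddad: $245,908.11; Okafor: $2,336,127.08; Halvorsen: $636,500.00; Sato: $654,100.00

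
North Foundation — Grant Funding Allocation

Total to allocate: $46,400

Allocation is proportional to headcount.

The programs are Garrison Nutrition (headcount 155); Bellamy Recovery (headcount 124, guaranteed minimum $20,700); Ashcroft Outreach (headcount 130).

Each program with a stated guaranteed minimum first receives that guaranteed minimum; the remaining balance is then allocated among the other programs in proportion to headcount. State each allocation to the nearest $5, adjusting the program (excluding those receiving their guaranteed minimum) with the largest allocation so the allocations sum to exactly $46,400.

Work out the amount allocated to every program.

Fund the minimums — Bellamy Recovery $20,700. Remaining pool $25,700.
Remaining pool split over remaining headcount 285: Garrison Nutrition 13,977.19 → $13,975; Ashcroft Outreach 11,722.81 → $11,725.

Garrison Nutrition: $13,975 | Bellamy Recovery: $20,700 | Ashcroft Outreach: $11,725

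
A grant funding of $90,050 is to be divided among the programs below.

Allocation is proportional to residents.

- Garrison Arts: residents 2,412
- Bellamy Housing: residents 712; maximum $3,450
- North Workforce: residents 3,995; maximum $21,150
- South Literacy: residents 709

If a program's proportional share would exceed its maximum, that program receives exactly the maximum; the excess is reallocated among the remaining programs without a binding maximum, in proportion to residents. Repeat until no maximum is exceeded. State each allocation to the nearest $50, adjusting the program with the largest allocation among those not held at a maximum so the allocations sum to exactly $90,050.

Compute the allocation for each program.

Combined residents = 7,828.
Unconstrained shares: Garrison Arts 27,746.63; Bellamy Housing 8,190.55; North Workforce 45,956.79; South Literacy 8,156.04.
Held at cap: Bellamy Housing ($3,450), North Workforce ($21,150); residual $65,450 reallocated over remaining residents 3,121.
Shares after redistribution: Garrison Arts 50,581.67 → $50,600; South Literacy 14,868.33 → $14,850.

Garrison Arts: $50,600 | Bellamy Housing: $3,450 | North Workforce: $21,150 | South Literacy: $14,850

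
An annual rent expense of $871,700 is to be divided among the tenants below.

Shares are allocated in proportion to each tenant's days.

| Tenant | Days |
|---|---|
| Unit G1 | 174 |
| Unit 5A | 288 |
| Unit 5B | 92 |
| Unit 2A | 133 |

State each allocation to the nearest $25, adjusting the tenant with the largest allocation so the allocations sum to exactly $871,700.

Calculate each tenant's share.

Unit G1: $220,775 · Unit 5A: $365,450 · Unit 5B: $116,725 · Unit 2A: $168,750

Combined days = 687.
Unrounded shares: Unit G1 174/687 × $871,700 = 220,779.91; Unit 5A 288/687 × $871,700 = 365,428.82; Unit 5B 92/687 × $871,700 = 116,734.21; Unit 2A 133/687 × $871,700 = 168,757.06.
After rounding ($25): Unit G1 $220,775; Unit 5A $365,425; Unit 5B $116,725; Unit 2A $168,750. Sum = $871,675.
Difference $871,700 − $871,675 = +$25 applied to largest allocation (Unit 5A): Unit 5A becomes $365,450.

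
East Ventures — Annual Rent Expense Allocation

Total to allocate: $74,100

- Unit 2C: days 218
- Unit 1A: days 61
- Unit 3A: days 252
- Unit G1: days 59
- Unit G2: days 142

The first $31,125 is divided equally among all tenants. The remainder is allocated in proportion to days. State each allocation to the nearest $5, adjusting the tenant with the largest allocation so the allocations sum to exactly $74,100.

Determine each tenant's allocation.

Unit 2C: $19,025 · Unit 1A: $9,805 · Unit 3A: $21,020 · Unit G1: $9,690 · Unit G2: $14,560

Equal tier: $31,125 ÷ 5 = $6,225 apiece.
Remainder $42,975 by days (total 732): Unit 2C 12,798.57 → $12,800; Unit 1A 3,581.25 → $3,580; Unit 3A 14,794.67 → $14,795; Unit G1 3,463.83 → $3,465; Unit G2 8,336.68 → $8,335.
Totals: Unit 2C $6,225 + $12,800 = $19,025; Unit 1A $6,225 + $3,580 = $9,805; Unit 3A $6,225 + $14,795 = $21,020; Unit G1 $6,225 + $3,465 = $9,690; Unit G2 $6,225 + $8,335 = $14,560.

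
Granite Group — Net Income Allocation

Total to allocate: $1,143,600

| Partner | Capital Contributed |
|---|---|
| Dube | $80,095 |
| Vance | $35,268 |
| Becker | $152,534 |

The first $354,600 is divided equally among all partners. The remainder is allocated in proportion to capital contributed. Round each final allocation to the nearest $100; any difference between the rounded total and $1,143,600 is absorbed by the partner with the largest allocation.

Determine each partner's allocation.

$354,600 shared equally gives $118,200 per partner.
Remainder $789,000 by capital contributed (total 267,897): Dube 235,892.73 → $235,900; Vance 103,869.96 → $103,900; Becker 449,237.30 → $449,200.
Totals: Dube $118,200 + $235,900 = $354,100; Vance $118,200 + $103,900 = $222,100; Becker $118,200 + $449,200 = $567,400.

Dube: $354,100; Vance: $222,100; Becker: $567,400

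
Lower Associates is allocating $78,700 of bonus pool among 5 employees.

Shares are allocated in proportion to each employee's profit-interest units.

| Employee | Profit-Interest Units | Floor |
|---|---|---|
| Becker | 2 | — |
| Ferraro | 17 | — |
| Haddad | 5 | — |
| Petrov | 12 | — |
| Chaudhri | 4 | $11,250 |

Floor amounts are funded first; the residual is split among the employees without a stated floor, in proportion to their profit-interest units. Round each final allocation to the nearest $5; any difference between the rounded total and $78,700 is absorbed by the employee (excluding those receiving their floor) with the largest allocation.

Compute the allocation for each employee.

Guaranteed amounts: Chaudhri $11,250. Remaining pool $67,450.
Remaining pool split over remaining profit-interest units 36: Becker 3,747.22 → $3,745; Ferraro 31,851.39 → $31,850; Haddad 9,368.06 → $9,370; Petrov 22,483.33 → $22,485.

Becker: $3,745; Ferraro: $31,850; Haddad: $9,370; Petrov: $22,485; Chaudhri: $11,250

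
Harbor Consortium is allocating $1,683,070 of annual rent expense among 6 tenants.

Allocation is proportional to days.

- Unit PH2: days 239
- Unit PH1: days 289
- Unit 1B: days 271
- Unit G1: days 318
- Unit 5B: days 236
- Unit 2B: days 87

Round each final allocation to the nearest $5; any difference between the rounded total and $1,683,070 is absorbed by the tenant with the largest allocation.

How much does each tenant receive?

Total days = 1,440.
Pro-rata amounts: Unit PH2 239/1,440 × $1,683,070 = 279,342.87; Unit PH1 289/1,440 × $1,683,070 = 337,782.80; Unit 1B 271/1,440 × $1,683,070 = 316,744.42; Unit G1 318/1,440 × $1,683,070 = 371,677.96; Unit 5B 236/1,440 × $1,683,070 = 275,836.47; Unit 2B 87/1,440 × $1,683,070 = 101,685.48.
At nearest $5: Unit PH2 $279,345; Unit PH1 $337,785; Unit 1B $316,745; Unit G1 $371,680; Unit 5B $275,835; Unit 2B $101,685. Sum = $1,683,075.
Difference $1,683,070 − $1,683,075 = −$5 applied to largest allocation (Unit G1): Unit G1 becomes $371,675.

Unit PH2: $279,345; Unit PH1: $337,785; Unit 1B: $316,745; Unit G1: $371,675; Unit 5B: $275,835; Unit 2B: $101,685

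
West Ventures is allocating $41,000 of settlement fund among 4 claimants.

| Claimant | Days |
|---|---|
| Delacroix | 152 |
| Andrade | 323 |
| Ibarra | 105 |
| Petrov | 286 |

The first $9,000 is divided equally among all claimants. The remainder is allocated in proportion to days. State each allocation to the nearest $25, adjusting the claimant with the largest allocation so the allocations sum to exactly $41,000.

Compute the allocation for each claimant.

$9,000 shared equally gives $2,250 per claimant.
Remainder $32,000 by days (total 866): Delacroix 5,616.63 → $5,625; Andrade 11,935.33 → $11,925; Ibarra 3,879.91 → $3,875; Petrov 10,568.13 → $10,575.
Totals: Delacroix $2,250 + $5,625 = $7,875; Andrade $2,250 + $11,925 = $14,175; Ibarra $2,250 + $3,875 = $6,125; Petrov $2,250 + $10,575 = $12,825.

Delacroix: $7,875 · Andrade: $14,175 · Ibarra: $6,125 · Petrov: $12,825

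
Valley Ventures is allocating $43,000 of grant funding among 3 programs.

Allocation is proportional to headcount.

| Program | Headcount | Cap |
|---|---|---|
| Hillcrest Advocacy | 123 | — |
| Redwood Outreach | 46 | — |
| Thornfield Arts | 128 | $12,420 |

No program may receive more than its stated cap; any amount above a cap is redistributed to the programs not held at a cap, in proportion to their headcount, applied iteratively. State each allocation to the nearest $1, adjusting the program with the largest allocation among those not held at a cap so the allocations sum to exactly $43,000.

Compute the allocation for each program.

Hillcrest Advocacy: $22,256 | Redwood Outreach: $8,324 | Thornfield Arts: $12,420

Total headcount = 297.
Unconstrained shares: Hillcrest Advocacy 17,808.08; Redwood Outreach 6,659.93; Thornfield Arts 18,531.99.
Cap binds for Thornfield Arts ($12,420); remaining pool $30,580 reallocated over remaining headcount 169.
Remaining shares: Hillcrest Advocacy 22,256.45 → $22,256; Redwood Outreach 8,323.55 → $8,324.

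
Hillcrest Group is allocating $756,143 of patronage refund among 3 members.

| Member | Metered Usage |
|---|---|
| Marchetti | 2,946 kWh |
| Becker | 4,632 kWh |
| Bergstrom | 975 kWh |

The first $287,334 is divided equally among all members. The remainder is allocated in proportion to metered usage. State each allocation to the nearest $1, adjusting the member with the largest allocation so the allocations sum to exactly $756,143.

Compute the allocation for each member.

$287,334 shared equally gives $95,778 per member.
Remainder $468,809 by metered usage (total 8,553): Marchetti 161,476.83 → $161,477; Becker 253,890.25 → $253,890; Bergstrom 53,441.92 → $53,442.
Totals: Marchetti $95,778 + $161,477 = $257,255; Becker $95,778 + $253,890 = $349,668; Bergstrom $95,778 + $53,442 = $149,220.

Marchetti: $257,255 | Becker: $349,668 | Bergstrom: $149,220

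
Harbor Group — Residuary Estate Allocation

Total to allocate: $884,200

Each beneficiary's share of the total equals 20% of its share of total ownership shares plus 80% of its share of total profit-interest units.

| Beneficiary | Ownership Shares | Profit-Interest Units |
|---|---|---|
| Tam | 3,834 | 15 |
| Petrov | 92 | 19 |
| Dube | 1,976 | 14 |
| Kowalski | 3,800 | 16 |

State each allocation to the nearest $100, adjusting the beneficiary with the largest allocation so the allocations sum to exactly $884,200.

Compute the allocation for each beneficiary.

Totals — ownership shares 9,702, profit-interest units 64.
Blended shares (20% ownership shares + 80% profit-interest units): Tam 0.2665; Petrov 0.2394; Dube 0.2157; Kowalski 0.2783.
Proportional shares: Tam 235,670.47; Petrov 211,674.40; Dube 190,751.89; Kowalski 246,103.24.
At nearest $100: Tam $235,700; Petrov $211,700; Dube $190,800; Kowalski $246,100. Sum = $884,300.
Difference $884,200 − $884,300 = −$100 applied to largest allocation (Kowalski): Kowalski becomes $246,000.

Tam: $235,700 · Petrov: $211,700 · Dube: $190,800 · Kowalski: $246,000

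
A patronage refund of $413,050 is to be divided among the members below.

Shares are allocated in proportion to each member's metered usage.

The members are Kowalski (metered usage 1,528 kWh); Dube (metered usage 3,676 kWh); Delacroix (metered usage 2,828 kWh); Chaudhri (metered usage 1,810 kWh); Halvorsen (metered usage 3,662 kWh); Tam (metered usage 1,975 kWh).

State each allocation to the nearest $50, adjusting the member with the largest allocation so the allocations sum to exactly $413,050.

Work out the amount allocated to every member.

Combined metered usage = 15,479.
Pro-rata amounts: Kowalski 1,528/15,479 × $413,050 = 40,773.98; Dube 3,676/15,479 × $413,050 = 98,092.37; Delacroix 2,828/15,479 × $413,050 = 75,463.88; Chaudhri 1,810/15,479 × $413,050 = 48,299.02; Halvorsen 3,662/15,479 × $413,050 = 97,718.79; Tam 1,975/15,479 × $413,050 = 52,701.97.
At nearest $50: Kowalski $40,750; Dube $98,100; Delacroix $75,450; Chaudhri $48,300; Halvorsen $97,700; Tam $52,700. Sum = $413,000.
Difference $413,050 − $413,000 = +$50 applied to largest allocation (Dube): Dube becomes $98,150.

Kowalski: $40,750 · Dube: $98,150 · Delacroix: $75,450 · Chaudhri: $48,300 · Halvorsen: $97,700 · Tam: $52,700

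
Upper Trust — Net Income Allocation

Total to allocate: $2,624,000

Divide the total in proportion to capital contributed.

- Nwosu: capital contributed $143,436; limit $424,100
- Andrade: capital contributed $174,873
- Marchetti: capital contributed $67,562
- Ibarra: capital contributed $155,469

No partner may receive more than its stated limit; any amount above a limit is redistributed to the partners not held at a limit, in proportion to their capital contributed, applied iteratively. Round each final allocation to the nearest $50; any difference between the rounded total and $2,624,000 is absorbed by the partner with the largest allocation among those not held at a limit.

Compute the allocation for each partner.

Nwosu: $424,100 · Andrade: $966,800 · Marchetti: $373,550 · Ibarra: $859,550

Sum of capital contributed: 541,340.
Unconstrained shares: Nwosu 695,267.42; Andrade 847,649.82; Marchetti 327,488.62; Ibarra 753,594.15.
Cap binds for Nwosu ($424,100); residual $2,199,900 reallocated over remaining capital contributed 397,904.
Remaining shares: Andrade 966,823.94 → $966,800; Marchetti 373,531.41 → $373,550; Ibarra 859,544.65 → $859,550.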